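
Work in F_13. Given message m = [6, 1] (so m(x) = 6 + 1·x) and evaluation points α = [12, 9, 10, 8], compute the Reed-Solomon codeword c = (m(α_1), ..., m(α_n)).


c = [5, 2, 3, 1]

Message polynomial: m(x) = 6 + 1·x (mod 13).
For each evaluation point α_i, compute m(α_i) mod 13:
  α_1 = 12: Horner steps 1 → 5, so m(12) = 5.
  α_2 = 9: Horner steps 1 → 2, so m(9) = 2.
  α_3 = 10: Horner steps 1 → 3, so m(10) = 3.
  α_4 = 8: Horner steps 1 → 1, so m(8) = 1.
Codeword c = [5, 2, 3, 1] ∈ F_13^4.


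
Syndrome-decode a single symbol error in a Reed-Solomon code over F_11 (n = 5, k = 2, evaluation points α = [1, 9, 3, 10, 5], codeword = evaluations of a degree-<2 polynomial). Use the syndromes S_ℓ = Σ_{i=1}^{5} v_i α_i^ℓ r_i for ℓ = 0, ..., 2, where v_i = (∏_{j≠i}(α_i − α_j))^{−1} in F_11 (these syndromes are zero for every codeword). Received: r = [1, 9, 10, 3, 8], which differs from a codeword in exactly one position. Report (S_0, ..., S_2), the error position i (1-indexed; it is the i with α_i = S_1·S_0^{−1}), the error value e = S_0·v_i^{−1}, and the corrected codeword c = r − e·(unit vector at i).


S = (10, 2, 7), error at position 2, error magnitude e = 5, c = [1, 4, 10, 3, 8].

Step 1: column multipliers v_i = (∏_{j≠i}(α_i − α_j))^{−1} mod 11.
  i = 1 (α = 1): (1−9)(1−3)(1−10)(1−5) = (−8)·(−2)·(−9)·(−4) = 576 ≡ 4, so v_1 = 4^{−1} = 3 (mod 11).
  i = 2 (α = 9): (9−1)(9−3)(9−10)(9−5) = 8·6·(−1)·4 = −192 ≡ 6, so v_2 = 6^{−1} = 2 (mod 11).
  i = 3 (α = 3): (3−1)(3−9)(3−10)(3−5) = 2·(−6)·(−7)·(−2) = −168 ≡ 8, so v_3 = 8^{−1} = 7 (mod 11).
  i = 4 (α = 10): (10−1)(10−9)(10−3)(10−5) = 9·1·7·5 = 315 ≡ 7, so v_4 = 7^{−1} = 8 (mod 11).
  i = 5 (α = 5): (5−1)(5−9)(5−3)(5−10) = 4·(−4)·2·(−5) = 160 ≡ 6, so v_5 = 6^{−1} = 2 (mod 11).
  v = [3, 2, 7, 8, 2].
Step 2: syndromes of r = [1, 9, 10, 3, 8] (all sums mod 11).
  S_0 = Σ v_i r_i = 3·1 + 2·9 + 7·10 + 8·3 + 2·8 = 131 ≡ 10.
  S_1 = Σ v_i α_i r_i = 3·1·1 + 2·9·9 + 7·3·10 + 8·10·3 + 2·5·8 = 695 ≡ 2.
  α_i^2 mod 11 = [1, 4, 9, 1, 3].
  S_2 = Σ v_i α_i^2 r_i = 3·1·1 + 2·4·9 + 7·9·10 + 8·1·3 + 2·3·8 = 777 ≡ 7.
  S = (10, 2, 7) ≠ 0, so r is not a codeword (an error is present).
Step 3: locate the error. For a single error e at position i, S_ℓ = v_i·e·α_i^ℓ, so α_err = S_1/S_0.
  S_0^{−1} = 10^{−1} = 10 (mod 11), so α_err = 2·10 = 20 ≡ 9 = α_2. Error position i = 2.
  Consistency check: S_2/S_1 = 7·6 = 42 ≡ 9 = α_err ✓ (single-error assumption holds).
Step 4: error magnitude e = S_0/v_2 = S_0·∏_{j≠2}(α_2 − α_j) = 10·6 = 60 ≡ 5 (mod 11).
Step 5: correct position 2: c_2 = r_2 − e = 9 − 5 ≡ 4 (mod 11). Hence c = [1, 4, 10, 3, 8].
  Check: interpolating c through the α_i gives m(x) = 2 + 10·x (degree < 2) with m(α_i) = c_i for every i, so c is indeed a codeword.


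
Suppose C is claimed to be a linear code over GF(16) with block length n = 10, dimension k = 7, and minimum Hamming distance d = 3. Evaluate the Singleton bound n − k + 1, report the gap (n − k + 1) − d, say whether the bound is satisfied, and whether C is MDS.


Singleton RHS = n − k + 1 = 4, slack = 1, bound satisfied, not MDS.

Singleton bound: d ≤ n − k + 1.
Here n = 10, k = 7, so n − k + 1 = 4.
Given d = 3, check d ≤ 4: YES.
Slack = (n − k + 1) − d = 1.
The code is NOT MDS (slack = 1 > 0).
Description: the claimed parameters are [10, 7, 3]_16; such a code would be non-MDS.


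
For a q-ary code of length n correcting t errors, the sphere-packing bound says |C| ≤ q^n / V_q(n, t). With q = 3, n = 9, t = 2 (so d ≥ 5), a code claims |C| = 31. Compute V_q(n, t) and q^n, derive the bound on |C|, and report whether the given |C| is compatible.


V_q(n, t) = 163, q^n = 19683, Hamming bound = 120, |C| = 31 ≤ bound (satisfied).

Step 1: Compute V_q(n, t) = Σ_{j=0}^2 C(n, j) (q−1)^j.
  j = 0: C(9,0)·(2)^0 = 1·1 = 1.
  j = 1: C(9,1)·(2)^1 = 9·2 = 18.
  j = 2: C(9,2)·(2)^2 = 36·4 = 144.
  V_q(n, t) = 1 + 18 + 144 = 163.
Step 2: q^n = 3^9 = 19683.
Step 3: Hamming bound ⌊q^n / V_q(n,t)⌋ = ⌊19683/163⌋ = 120.
Step 4: Compare |C| = 31 to 120: satisfied.
The claimed |C| lies below the Hamming bound.


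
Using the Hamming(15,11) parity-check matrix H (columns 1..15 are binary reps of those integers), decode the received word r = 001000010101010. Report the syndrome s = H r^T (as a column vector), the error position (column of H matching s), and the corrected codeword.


s = (0, 0, 1, 1)^T, error position = 3, corrected codeword c = 000000010101010

Compute s = H r^T mod 2 one row at a time:
  s_1 = 1 + 0 + 1 + 0 + 1 + 0 + 1 + 0 = 4 ≡ 0 (mod 2).
  s_2 = 0 + 0 + 0 + 0 + 1 + 0 + 1 + 0 = 2 ≡ 0 (mod 2).
  s_3 = 0 + 1 + 0 + 0 + 1 + 0 + 1 + 0 = 3 ≡ 1 (mod 2).
  s_4 = 0 + 1 + 0 + 0 + 0 + 0 + 0 + 0 = 1 ≡ 1 (mod 2).
s = (0, 0, 1, 1)^T — this equals column 3 of H (binary 0011), so error is at position 3.
Correct: flip bit 3 of r = 001000010101010 to get c = 000000010101010.


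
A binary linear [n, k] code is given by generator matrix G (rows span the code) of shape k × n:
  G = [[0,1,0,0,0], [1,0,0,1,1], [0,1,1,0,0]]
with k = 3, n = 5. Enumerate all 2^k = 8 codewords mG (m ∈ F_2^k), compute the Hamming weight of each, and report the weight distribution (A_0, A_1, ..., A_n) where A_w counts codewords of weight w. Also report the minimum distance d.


Weight distribution: A_0 = 1, A_1 = 2, A_2 = 1, A_3 = 1, A_4 = 2, A_5 = 1. Minimum distance d = 1.

Enumerate all 2^3 = 8 messages m ∈ F_2^3.
For each, compute codeword c = mG in F_2^5, then tally its weight.
  m = 000 → c = 00000, weight = 0.
  m = 100 → c = 01000, weight = 1.
  m = 010 → c = 10011, weight = 3.
  m = 110 → c = 11011, weight = 4.
  m = 001 → c = 01100, weight = 2.
  m = 101 → c = 00100, weight = 1.
  m = 011 → c = 11111, weight = 5.
  m = 111 → c = 10111, weight = 4.
Tally weights:
  weight 0: 1 codewords.
  weight 1: 2 codewords.
  weight 2: 1 codewords.
  weight 3: 1 codewords.
  weight 4: 2 codewords.
  weight 5: 1 codewords.
Minimum distance d = smallest w > 0 with A_w > 0 = 1.
Sanity: Σ A_w = 8 = 2^3 = 8 ✓.


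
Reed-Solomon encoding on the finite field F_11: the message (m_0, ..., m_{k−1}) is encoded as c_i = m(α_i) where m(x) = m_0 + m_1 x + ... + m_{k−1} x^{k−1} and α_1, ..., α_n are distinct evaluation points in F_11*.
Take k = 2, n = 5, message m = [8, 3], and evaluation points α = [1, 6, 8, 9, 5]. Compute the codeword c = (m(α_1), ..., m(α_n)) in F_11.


c = [0, 4, 10, 2, 1]

Message polynomial: m(x) = 8 + 3·x (mod 11).
For each evaluation point α_i, compute m(α_i) mod 11:
  α_1 = 1: Horner steps 3 → 0, so m(1) = 0.
  α_2 = 6: Horner steps 3 → 4, so m(6) = 4.
  α_3 = 8: Horner steps 3 → 10, so m(8) = 10.
  α_4 = 9: Horner steps 3 → 2, so m(9) = 2.
  α_5 = 5: Horner steps 3 → 1, so m(5) = 1.
Codeword c = [0, 4, 10, 2, 1] ∈ F_11^5.


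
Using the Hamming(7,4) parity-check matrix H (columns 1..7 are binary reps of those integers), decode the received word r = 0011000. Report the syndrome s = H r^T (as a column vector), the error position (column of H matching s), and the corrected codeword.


s = (1, 1, 1)^T, error position = 7, corrected codeword c = 0011001

Compute s = H r^T mod 2 one row at a time:
  s_1 = 1 + 0 + 0 + 0 = 1 ≡ 1 (mod 2).
  s_2 = 0 + 1 + 0 + 0 = 1 ≡ 1 (mod 2).
  s_3 = 0 + 1 + 0 + 0 = 1 ≡ 1 (mod 2).
s = (1, 1, 1)^T — this equals column 7 of H (binary 111), so error is at position 7.
Correct: flip bit 7 of r = 0011000 to get c = 0011001.


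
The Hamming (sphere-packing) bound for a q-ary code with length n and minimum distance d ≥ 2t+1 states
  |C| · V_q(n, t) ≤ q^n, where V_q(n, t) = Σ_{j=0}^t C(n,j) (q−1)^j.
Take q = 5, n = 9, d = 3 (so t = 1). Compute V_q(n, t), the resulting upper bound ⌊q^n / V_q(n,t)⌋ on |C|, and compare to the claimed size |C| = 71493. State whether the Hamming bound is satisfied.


V_q(n, t) = 37, q^n = 1953125, Hamming bound = 52787, |C| = 71493 > bound (violated).

Step 1: Compute V_q(n, t) = Σ_{j=0}^1 C(n, j) (q−1)^j.
  j = 0: C(9,0)·(4)^0 = 1·1 = 1.
  j = 1: C(9,1)·(4)^1 = 9·4 = 36.
  V_q(n, t) = 1 + 36 = 37.
Step 2: q^n = 5^9 = 1953125.
Step 3: Hamming bound ⌊q^n / V_q(n,t)⌋ = ⌊1953125/37⌋ = 52787.
Step 4: Compare |C| = 71493 to 52787: violated.
The claimed |C| lies above the Hamming bound, so no 5-ary code of length 9 with d ≥ 3 can have 71493 codewords.


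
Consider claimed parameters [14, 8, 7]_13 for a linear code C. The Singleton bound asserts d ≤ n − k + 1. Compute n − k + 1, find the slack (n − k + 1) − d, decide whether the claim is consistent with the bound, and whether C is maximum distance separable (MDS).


Singleton RHS = n − k + 1 = 7, slack = 0, bound satisfied, MDS.

Singleton bound: d ≤ n − k + 1.
Here n = 14, k = 8, so n − k + 1 = 7.
Given d = 7, check d ≤ 7: YES.
Slack = (n − k + 1) − d = 0.
The code is MDS (slack = 0).
Description: the claimed parameters are [14, 8, 7]_13; such a code would be MDS (meets Singleton bound).


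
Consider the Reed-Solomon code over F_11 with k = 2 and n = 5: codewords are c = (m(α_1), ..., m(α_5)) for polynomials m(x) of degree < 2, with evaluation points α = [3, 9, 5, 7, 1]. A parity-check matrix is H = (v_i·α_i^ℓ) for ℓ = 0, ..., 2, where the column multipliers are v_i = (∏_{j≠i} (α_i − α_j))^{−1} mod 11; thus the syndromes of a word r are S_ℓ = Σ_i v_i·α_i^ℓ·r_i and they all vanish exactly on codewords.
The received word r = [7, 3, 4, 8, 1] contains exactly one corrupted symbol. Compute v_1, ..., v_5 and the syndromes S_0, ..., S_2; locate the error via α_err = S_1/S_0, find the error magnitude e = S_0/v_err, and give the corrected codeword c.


S = (10, 6, 8), error at position 3, error magnitude e = 2, c = [7, 3, 2, 8, 1].

Step 1: column multipliers v_i = (∏_{j≠i}(α_i − α_j))^{−1} mod 11.
  i = 1 (α = 3): (3−9)(3−5)(3−7)(3−1) = (−6)·(−2)·(−4)·2 = −96 ≡ 3, so v_1 = 3^{−1} = 4 (mod 11).
  i = 2 (α = 9): (9−3)(9−5)(9−7)(9−1) = 6·4·2·8 = 384 ≡ 10, so v_2 = 10^{−1} = 10 (mod 11).
  i = 3 (α = 5): (5−3)(5−9)(5−7)(5−1) = 2·(−4)·(−2)·4 = 64 ≡ 9, so v_3 = 9^{−1} = 5 (mod 11).
  i = 4 (α = 7): (7−3)(7−9)(7−5)(7−1) = 4·(−2)·2·6 = −96 ≡ 3, so v_4 = 3^{−1} = 4 (mod 11).
  i = 5 (α = 1): (1−3)(1−9)(1−5)(1−7) = (−2)·(−8)·(−4)·(−6) = 384 ≡ 10, so v_5 = 10^{−1} = 10 (mod 11).
  v = [4, 10, 5, 4, 10].
Step 2: syndromes of r = [7, 3, 4, 8, 1] (all sums mod 11).
  S_0 = Σ v_i r_i = 4·7 + 10·3 + 5·4 + 4·8 + 10·1 = 120 ≡ 10.
  S_1 = Σ v_i α_i r_i = 4·3·7 + 10·9·3 + 5·5·4 + 4·7·8 + 10·1·1 = 688 ≡ 6.
  α_i^2 mod 11 = [9, 4, 3, 5, 1].
  S_2 = Σ v_i α_i^2 r_i = 4·9·7 + 10·4·3 + 5·3·4 + 4·5·8 + 10·1·1 = 602 ≡ 8.
  S = (10, 6, 8) ≠ 0, so r is not a codeword (an error is present).
Step 3: locate the error. For a single error e at position i, S_ℓ = v_i·e·α_i^ℓ, so α_err = S_1/S_0.
  S_0^{−1} = 10^{−1} = 10 (mod 11), so α_err = 6·10 = 60 ≡ 5 = α_3. Error position i = 3.
  Consistency check: S_2/S_1 = 8·2 = 16 ≡ 5 = α_err ✓ (single-error assumption holds).
Step 4: error magnitude e = S_0/v_3 = S_0·∏_{j≠3}(α_3 − α_j) = 10·9 = 90 ≡ 2 (mod 11).
Step 5: correct position 3: c_3 = r_3 − e = 4 − 2 ≡ 2 (mod 11). Hence c = [7, 3, 2, 8, 1].
  Check: interpolating c through the α_i gives m(x) = 9 + 3·x (degree < 2) with m(α_i) = c_i for every i, so c is indeed a codeword.


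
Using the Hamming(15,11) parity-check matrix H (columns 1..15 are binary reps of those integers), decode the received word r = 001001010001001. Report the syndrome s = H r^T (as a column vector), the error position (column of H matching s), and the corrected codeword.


s = (1, 1, 1, 0)^T, error position = 14, corrected codeword c = 001001010001011

Compute s = H r^T mod 2 one row at a time:
  s_1 = 1 + 0 + 0 + 0 + 1 + 0 + 0 + 1 = 3 ≡ 1 (mod 2).
  s_2 = 0 + 0 + 1 + 0 + 1 + 0 + 0 + 1 = 3 ≡ 1 (mod 2).
  s_3 = 0 + 1 + 1 + 0 + 0 + 0 + 0 + 1 = 3 ≡ 1 (mod 2).
  s_4 = 0 + 1 + 0 + 0 + 0 + 0 + 0 + 1 = 2 ≡ 0 (mod 2).
s = (1, 1, 1, 0)^T — this equals column 14 of H (binary 1110), so error is at position 14.
Correct: flip bit 14 of r = 001001010001001 to get c = 001001010001011.


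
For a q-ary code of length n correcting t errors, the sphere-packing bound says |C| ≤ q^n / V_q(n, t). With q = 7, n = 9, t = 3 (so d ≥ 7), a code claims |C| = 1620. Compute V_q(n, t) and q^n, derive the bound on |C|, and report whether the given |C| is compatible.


V_q(n, t) = 19495, q^n = 40353607, Hamming bound = 2069, |C| = 1620 ≤ bound (satisfied).

Step 1: Compute V_q(n, t) = Σ_{j=0}^3 C(n, j) (q−1)^j.
  j = 0: C(9,0)·(6)^0 = 1·1 = 1.
  j = 1: C(9,1)·(6)^1 = 9·6 = 54.
  j = 2: C(9,2)·(6)^2 = 36·36 = 1296.
  j = 3: C(9,3)·(6)^3 = 84·216 = 18144.
  V_q(n, t) = 1 + 54 + 1296 + 18144 = 19495.
Step 2: q^n = 7^9 = 40353607.
Step 3: Hamming bound ⌊q^n / V_q(n,t)⌋ = ⌊40353607/19495⌋ = 2069.
Step 4: Compare |C| = 1620 to 2069: satisfied.
The claimed |C| lies below the Hamming bound.


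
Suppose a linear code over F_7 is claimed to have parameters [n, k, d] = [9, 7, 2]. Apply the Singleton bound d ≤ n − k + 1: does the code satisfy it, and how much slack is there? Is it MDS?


Singleton RHS = n − k + 1 = 3, slack = 1, bound satisfied, not MDS.

Singleton bound: d ≤ n − k + 1.
Here n = 9, k = 7, so n − k + 1 = 3.
Given d = 2, check d ≤ 3: YES.
Slack = (n − k + 1) − d = 1.
The code is NOT MDS (slack = 1 > 0).
Description: the claimed parameters are [9, 7, 2]_7; such a code would be non-MDS.


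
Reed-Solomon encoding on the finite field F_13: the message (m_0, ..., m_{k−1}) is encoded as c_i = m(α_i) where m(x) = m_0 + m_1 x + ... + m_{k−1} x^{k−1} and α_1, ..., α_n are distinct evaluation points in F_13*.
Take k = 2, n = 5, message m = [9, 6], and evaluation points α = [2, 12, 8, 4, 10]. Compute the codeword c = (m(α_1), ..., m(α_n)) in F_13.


c = [8, 3, 5, 7, 4]

Message polynomial: m(x) = 9 + 6·x (mod 13).
For each evaluation point α_i, compute m(α_i) mod 13:
  α_1 = 2: Horner steps 6 → 8, so m(2) = 8.
  α_2 = 12: Horner steps 6 → 3, so m(12) = 3.
  α_3 = 8: Horner steps 6 → 5, so m(8) = 5.
  α_4 = 4: Horner steps 6 → 7, so m(4) = 7.
  α_5 = 10: Horner steps 6 → 4, so m(10) = 4.
Codeword c = [8, 3, 5, 7, 4] ∈ F_13^5.


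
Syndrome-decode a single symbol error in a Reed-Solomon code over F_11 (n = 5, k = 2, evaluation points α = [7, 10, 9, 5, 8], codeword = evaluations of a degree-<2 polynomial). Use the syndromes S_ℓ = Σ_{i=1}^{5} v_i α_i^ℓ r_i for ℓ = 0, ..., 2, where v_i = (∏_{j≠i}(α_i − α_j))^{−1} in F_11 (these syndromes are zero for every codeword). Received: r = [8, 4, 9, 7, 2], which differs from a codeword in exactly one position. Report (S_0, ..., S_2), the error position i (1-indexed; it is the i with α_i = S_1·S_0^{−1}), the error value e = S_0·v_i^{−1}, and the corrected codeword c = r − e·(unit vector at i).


S = (9, 6, 4), error at position 5, error magnitude e = 10, c = [8, 4, 9, 7, 3].

Step 1: column multipliers v_i = (∏_{j≠i}(α_i − α_j))^{−1} mod 11.
  i = 1 (α = 7): (7−10)(7−9)(7−5)(7−8) = (−3)·(−2)·2·(−1) = −12 ≡ 10, so v_1 = 10^{−1} = 10 (mod 11).
  i = 2 (α = 10): (10−7)(10−9)(10−5)(10−8) = 3·1·5·2 = 30 ≡ 8, so v_2 = 8^{−1} = 7 (mod 11).
  i = 3 (α = 9): (9−7)(9−10)(9−5)(9−8) = 2·(−1)·4·1 = −8 ≡ 3, so v_3 = 3^{−1} = 4 (mod 11).
  i = 4 (α = 5): (5−7)(5−10)(5−9)(5−8) = (−2)·(−5)·(−4)·(−3) = 120 ≡ 10, so v_4 = 10^{−1} = 10 (mod 11).
  i = 5 (α = 8): (8−7)(8−10)(8−9)(8−5) = 1·(−2)·(−1)·3 = 6 ≡ 6, so v_5 = 6^{−1} = 2 (mod 11).
  v = [10, 7, 4, 10, 2].
Step 2: syndromes of r = [8, 4, 9, 7, 2] (all sums mod 11).
  S_0 = Σ v_i r_i = 10·8 + 7·4 + 4·9 + 10·7 + 2·2 = 218 ≡ 9.
  S_1 = Σ v_i α_i r_i = 10·7·8 + 7·10·4 + 4·9·9 + 10·5·7 + 2·8·2 = 1546 ≡ 6.
  α_i^2 mod 11 = [5, 1, 4, 3, 9].
  S_2 = Σ v_i α_i^2 r_i = 10·5·8 + 7·1·4 + 4·4·9 + 10·3·7 + 2·9·2 = 818 ≡ 4.
  S = (9, 6, 4) ≠ 0, so r is not a codeword (an error is present).
Step 3: locate the error. For a single error e at position i, S_ℓ = v_i·e·α_i^ℓ, so α_err = S_1/S_0.
  S_0^{−1} = 9^{−1} = 5 (mod 11), so α_err = 6·5 = 30 ≡ 8 = α_5. Error position i = 5.
  Consistency check: S_2/S_1 = 4·2 = 8 ≡ 8 = α_err ✓ (single-error assumption holds).
Step 4: error magnitude e = S_0/v_5 = S_0·∏_{j≠5}(α_5 − α_j) = 9·6 = 54 ≡ 10 (mod 11).
Step 5: correct position 5: c_5 = r_5 − e = 2 − 10 ≡ 3 (mod 11). Hence c = [8, 4, 9, 7, 3].
  Check: interpolating c through the α_i gives m(x) = 10 + 6·x (degree < 2) with m(α_i) = c_i for every i, so c is indeed a codeword.


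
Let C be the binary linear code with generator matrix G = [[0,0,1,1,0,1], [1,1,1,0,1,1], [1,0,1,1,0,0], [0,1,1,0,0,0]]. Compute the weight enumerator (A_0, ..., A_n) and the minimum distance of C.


Weight distribution: A_0 = 1, A_1 = 1, A_2 = 2, A_3 = 6, A_4 = 5, A_5 = 1. Minimum distance d = 1.

Enumerate all 2^4 = 16 messages m ∈ F_2^4.
For each, compute codeword c = mG in F_2^6, then tally its weight.
  m = 0000 → c = 000000, weight = 0.
  m = 1000 → c = 001101, weight = 3.
  m = 0100 → c = 111011, weight = 5.
  m = 1100 → c = 110110, weight = 4.
  m = 0010 → c = 101100, weight = 3.
  m = 1010 → c = 100001, weight = 2.
  m = 0110 → c = 010111, weight = 4.
  m = 1110 → c = 011010, weight = 3.
  m = 0001 → c = 011000, weight = 2.
  m = 1001 → c = 010101, weight = 3.
  m = 0101 → c = 100011, weight = 3.
  m = 1101 → c = 101110, weight = 4.
  m = 0011 → c = 110100, weight = 3.
  m = 1011 → c = 111001, weight = 4.
  m = 0111 → c = 001111, weight = 4.
  m = 1111 → c = 000010, weight = 1.
Tally weights:
  weight 0: 1 codewords.
  weight 1: 1 codewords.
  weight 2: 2 codewords.
  weight 3: 6 codewords.
  weight 4: 5 codewords.
  weight 5: 1 codewords.
Minimum distance d = smallest w > 0 with A_w > 0 = 1.
Sanity: Σ A_w = 16 = 2^4 = 16 ✓.


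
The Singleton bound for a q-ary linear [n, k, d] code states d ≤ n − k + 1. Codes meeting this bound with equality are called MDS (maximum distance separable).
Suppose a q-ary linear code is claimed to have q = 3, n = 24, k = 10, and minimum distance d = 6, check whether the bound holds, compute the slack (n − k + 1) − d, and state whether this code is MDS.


Singleton RHS = n − k + 1 = 15, slack = 9, bound satisfied, not MDS.

Singleton bound: d ≤ n − k + 1.
Here n = 24, k = 10, so n − k + 1 = 15.
Given d = 6, check d ≤ 15: YES.
Slack = (n − k + 1) − d = 9.
The code is NOT MDS (slack = 9 > 0).
Description: the claimed parameters are [24, 10, 6]_3; such a code would be non-MDS.


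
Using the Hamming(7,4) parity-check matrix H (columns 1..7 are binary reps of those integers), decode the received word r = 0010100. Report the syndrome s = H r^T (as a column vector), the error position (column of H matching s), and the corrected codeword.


s = (1, 1, 0)^T, error position = 6, corrected codeword c = 0010110

Compute s = H r^T mod 2 one row at a time:
  s_1 = 0 + 1 + 0 + 0 = 1 ≡ 1 (mod 2).
  s_2 = 0 + 1 + 0 + 0 = 1 ≡ 1 (mod 2).
  s_3 = 0 + 1 + 1 + 0 = 2 ≡ 0 (mod 2).
s = (1, 1, 0)^T — this equals column 6 of H (binary 110), so error is at position 6.
Correct: flip bit 6 of r = 0010100 to get c = 0010110.


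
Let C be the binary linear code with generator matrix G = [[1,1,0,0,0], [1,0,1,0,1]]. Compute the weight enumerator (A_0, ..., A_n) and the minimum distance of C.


Weight distribution: A_0 = 1, A_2 = 1, A_3 = 2. Minimum distance d = 2.

Enumerate all 2^2 = 4 messages m ∈ F_2^2.
For each, compute codeword c = mG in F_2^5, then tally its weight.
  m = 00 → c = 00000, weight = 0.
  m = 10 → c = 11000, weight = 2.
  m = 01 → c = 10101, weight = 3.
  m = 11 → c = 01101, weight = 3.
Tally weights:
  weight 0: 1 codewords.
  weight 2: 1 codewords.
  weight 3: 2 codewords.
Minimum distance d = smallest w > 0 with A_w > 0 = 2.
Sanity: Σ A_w = 4 = 2^2 = 4 ✓.


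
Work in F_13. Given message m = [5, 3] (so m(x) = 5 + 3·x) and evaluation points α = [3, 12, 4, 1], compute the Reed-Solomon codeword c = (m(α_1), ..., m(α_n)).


c = [1, 2, 4, 8]

Message polynomial: m(x) = 5 + 3·x (mod 13).
For each evaluation point α_i, compute m(α_i) mod 13:
  α_1 = 3: Horner steps 3 → 1, so m(3) = 1.
  α_2 = 12: Horner steps 3 → 2, so m(12) = 2.
  α_3 = 4: Horner steps 3 → 4, so m(4) = 4.
  α_4 = 1: Horner steps 3 → 8, so m(1) = 8.
Codeword c = [1, 2, 4, 8] ∈ F_13^4.


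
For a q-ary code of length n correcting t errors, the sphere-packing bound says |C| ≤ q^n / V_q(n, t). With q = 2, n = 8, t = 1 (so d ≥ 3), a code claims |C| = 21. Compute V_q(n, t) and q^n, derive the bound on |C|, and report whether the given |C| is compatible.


V_q(n, t) = 9, q^n = 256, Hamming bound = 28, |C| = 21 ≤ bound (satisfied).

Step 1: Compute V_q(n, t) = Σ_{j=0}^1 C(n, j) (q−1)^j.
  j = 0: C(8,0)·(1)^0 = 1·1 = 1.
  j = 1: C(8,1)·(1)^1 = 8·1 = 8.
  V_q(n, t) = 1 + 8 = 9.
Step 2: q^n = 2^8 = 256.
Step 3: Hamming bound ⌊q^n / V_q(n,t)⌋ = ⌊256/9⌋ = 28.
Step 4: Compare |C| = 21 to 28: satisfied.
The claimed |C| lies below the Hamming bound.


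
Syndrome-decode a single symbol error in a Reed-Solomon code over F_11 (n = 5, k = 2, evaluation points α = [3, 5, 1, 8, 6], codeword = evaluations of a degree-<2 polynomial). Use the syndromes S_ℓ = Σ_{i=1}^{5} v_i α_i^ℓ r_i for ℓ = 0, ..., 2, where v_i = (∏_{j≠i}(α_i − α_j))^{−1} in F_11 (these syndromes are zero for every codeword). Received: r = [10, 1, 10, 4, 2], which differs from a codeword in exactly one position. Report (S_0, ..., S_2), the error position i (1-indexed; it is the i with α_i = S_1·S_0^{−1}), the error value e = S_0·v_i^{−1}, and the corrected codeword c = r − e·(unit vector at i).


S = (7, 7, 7), error at position 3, error magnitude e = 2, c = [10, 1, 8, 4, 2].

Step 1: column multipliers v_i = (∏_{j≠i}(α_i − α_j))^{−1} mod 11.
  i = 1 (α = 3): (3−5)(3−1)(3−8)(3−6) = (−2)·2·(−5)·(−3) = −60 ≡ 6, so v_1 = 6^{−1} = 2 (mod 11).
  i = 2 (α = 5): (5−3)(5−1)(5−8)(5−6) = 2·4·(−3)·(−1) = 24 ≡ 2, so v_2 = 2^{−1} = 6 (mod 11).
  i = 3 (α = 1): (1−3)(1−5)(1−8)(1−6) = (−2)·(−4)·(−7)·(−5) = 280 ≡ 5, so v_3 = 5^{−1} = 9 (mod 11).
  i = 4 (α = 8): (8−3)(8−5)(8−1)(8−6) = 5·3·7·2 = 210 ≡ 1, so v_4 = 1^{−1} = 1 (mod 11).
  i = 5 (α = 6): (6−3)(6−5)(6−1)(6−8) = 3·1·5·(−2) = −30 ≡ 3, so v_5 = 3^{−1} = 4 (mod 11).
  v = [2, 6, 9, 1, 4].
Step 2: syndromes of r = [10, 1, 10, 4, 2] (all sums mod 11).
  S_0 = Σ v_i r_i = 2·10 + 6·1 + 9·10 + 1·4 + 4·2 = 128 ≡ 7.
  S_1 = Σ v_i α_i r_i = 2·3·10 + 6·5·1 + 9·1·10 + 1·8·4 + 4·6·2 = 260 ≡ 7.
  α_i^2 mod 11 = [9, 3, 1, 9, 3].
  S_2 = Σ v_i α_i^2 r_i = 2·9·10 + 6·3·1 + 9·1·10 + 1·9·4 + 4·3·2 = 348 ≡ 7.
  S = (7, 7, 7) ≠ 0, so r is not a codeword (an error is present).
Step 3: locate the error. For a single error e at position i, S_ℓ = v_i·e·α_i^ℓ, so α_err = S_1/S_0.
  S_0^{−1} = 7^{−1} = 8 (mod 11), so α_err = 7·8 = 56 ≡ 1 = α_3. Error position i = 3.
  Consistency check: S_2/S_1 = 7·8 = 56 ≡ 1 = α_err ✓ (single-error assumption holds).
Step 4: error magnitude e = S_0/v_3 = S_0·∏_{j≠3}(α_3 − α_j) = 7·5 = 35 ≡ 2 (mod 11).
Step 5: correct position 3: c_3 = r_3 − e = 10 − 2 ≡ 8 (mod 11). Hence c = [10, 1, 8, 4, 2].
  Check: interpolating c through the α_i gives m(x) = 7 + 1·x (degree < 2) with m(α_i) = c_i for every i, so c is indeed a codeword.


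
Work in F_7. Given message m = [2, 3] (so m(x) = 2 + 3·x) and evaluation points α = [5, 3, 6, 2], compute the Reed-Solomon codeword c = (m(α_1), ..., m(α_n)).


c = [3, 4, 6, 1]

Message polynomial: m(x) = 2 + 3·x (mod 7).
For each evaluation point α_i, compute m(α_i) mod 7:
  α_1 = 5: Horner steps 3 → 3, so m(5) = 3.
  α_2 = 3: Horner steps 3 → 4, so m(3) = 4.
  α_3 = 6: Horner steps 3 → 6, so m(6) = 6.
  α_4 = 2: Horner steps 3 → 1, so m(2) = 1.
Codeword c = [3, 4, 6, 1] ∈ F_7^4.


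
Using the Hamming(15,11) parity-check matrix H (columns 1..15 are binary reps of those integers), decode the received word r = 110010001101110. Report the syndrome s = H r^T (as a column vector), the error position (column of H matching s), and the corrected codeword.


s = (1, 0, 1, 0)^T, error position = 10, corrected codeword c = 110010001001110

Compute s = H r^T mod 2 one row at a time:
  s_1 = 0 + 1 + 1 + 0 + 1 + 1 + 1 + 0 = 5 ≡ 1 (mod 2).
  s_2 = 0 + 1 + 0 + 0 + 1 + 1 + 1 + 0 = 4 ≡ 0 (mod 2).
  s_3 = 1 + 0 + 0 + 0 + 1 + 0 + 1 + 0 = 3 ≡ 1 (mod 2).
  s_4 = 1 + 0 + 1 + 0 + 1 + 0 + 1 + 0 = 4 ≡ 0 (mod 2).
s = (1, 0, 1, 0)^T — this equals column 10 of H (binary 1010), so error is at position 10.
Correct: flip bit 10 of r = 110010001101110 to get c = 110010001001110.


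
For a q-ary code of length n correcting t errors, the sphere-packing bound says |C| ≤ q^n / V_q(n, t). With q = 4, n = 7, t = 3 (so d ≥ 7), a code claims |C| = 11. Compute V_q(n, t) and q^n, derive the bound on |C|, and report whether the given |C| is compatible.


V_q(n, t) = 1156, q^n = 16384, Hamming bound = 14, |C| = 11 ≤ bound (satisfied).

Step 1: Compute V_q(n, t) = Σ_{j=0}^3 C(n, j) (q−1)^j.
  j = 0: C(7,0)·(3)^0 = 1·1 = 1.
  j = 1: C(7,1)·(3)^1 = 7·3 = 21.
  j = 2: C(7,2)·(3)^2 = 21·9 = 189.
  j = 3: C(7,3)·(3)^3 = 35·27 = 945.
  V_q(n, t) = 1 + 21 + 189 + 945 = 1156.
Step 2: q^n = 4^7 = 16384.
Step 3: Hamming bound ⌊q^n / V_q(n,t)⌋ = ⌊16384/1156⌋ = 14.
Step 4: Compare |C| = 11 to 14: satisfied.
The claimed |C| lies below the Hamming bound.


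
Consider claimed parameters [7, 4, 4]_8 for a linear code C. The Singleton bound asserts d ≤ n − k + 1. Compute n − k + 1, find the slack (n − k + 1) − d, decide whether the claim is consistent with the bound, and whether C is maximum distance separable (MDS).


Singleton RHS = n − k + 1 = 4, slack = 0, bound satisfied, MDS.

Singleton bound: d ≤ n − k + 1.
Here n = 7, k = 4, so n − k + 1 = 4.
Given d = 4, check d ≤ 4: YES.
Slack = (n − k + 1) − d = 0.
The code is MDS (slack = 0).
Description: the claimed parameters are [7, 4, 4]_8; such a code would be MDS (meets Singleton bound).


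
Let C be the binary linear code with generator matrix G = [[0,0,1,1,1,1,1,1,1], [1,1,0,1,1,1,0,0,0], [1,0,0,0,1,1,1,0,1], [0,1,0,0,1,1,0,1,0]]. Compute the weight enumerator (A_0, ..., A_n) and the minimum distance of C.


Weight distribution: A_0 = 1, A_1 = 1, A_3 = 1, A_4 = 3, A_5 = 5, A_6 = 4, A_7 = 1. Minimum distance d = 1.

Enumerate all 2^4 = 16 messages m ∈ F_2^4.
For each, compute codeword c = mG in F_2^9, then tally its weight.
  m = 0000 → c = 000000000, weight = 0.
  m = 1000 → c = 001111111, weight = 7.
  m = 0100 → c = 110111000, weight = 5.
  m = 1100 → c = 111000111, weight = 6.
  m = 0010 → c = 100011101, weight = 5.
  m = 1010 → c = 101100010, weight = 4.
  m = 0110 → c = 010100101, weight = 4.
  m = 1110 → c = 011011010, weight = 5.
  m = 0001 → c = 010011010, weight = 4.
  m = 1001 → c = 011100101, weight = 5.
  m = 0101 → c = 100100010, weight = 3.
  m = 1101 → c = 101011101, weight = 6.
  m = 0011 → c = 110000111, weight = 5.
  m = 1011 → c = 111111000, weight = 6.
  m = 0111 → c = 000111111, weight = 6.
  m = 1111 → c = 001000000, weight = 1.
Tally weights:
  weight 0: 1 codewords.
  weight 1: 1 codewords.
  weight 3: 1 codewords.
  weight 4: 3 codewords.
  weight 5: 5 codewords.
  weight 6: 4 codewords.
  weight 7: 1 codewords.
Minimum distance d = smallest w > 0 with A_w > 0 = 1.
Sanity: Σ A_w = 16 = 2^4 = 16 ✓.


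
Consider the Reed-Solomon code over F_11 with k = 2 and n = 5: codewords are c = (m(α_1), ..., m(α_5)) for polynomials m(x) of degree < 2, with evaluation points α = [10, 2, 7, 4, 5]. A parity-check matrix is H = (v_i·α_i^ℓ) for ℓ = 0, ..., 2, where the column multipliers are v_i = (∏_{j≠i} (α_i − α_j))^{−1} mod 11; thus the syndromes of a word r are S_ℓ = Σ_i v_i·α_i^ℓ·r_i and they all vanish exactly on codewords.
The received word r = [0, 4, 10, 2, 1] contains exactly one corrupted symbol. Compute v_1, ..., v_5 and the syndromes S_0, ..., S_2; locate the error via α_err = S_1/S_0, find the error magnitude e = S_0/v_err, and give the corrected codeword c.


S = (3, 8, 3), error at position 1, error magnitude e = 4, c = [7, 4, 10, 2, 1].

Step 1: column multipliers v_i = (∏_{j≠i}(α_i − α_j))^{−1} mod 11.
  i = 1 (α = 10): (10−2)(10−7)(10−4)(10−5) = 8·3·6·5 = 720 ≡ 5, so v_1 = 5^{−1} = 9 (mod 11).
  i = 2 (α = 2): (2−10)(2−7)(2−4)(2−5) = (−8)·(−5)·(−2)·(−3) = 240 ≡ 9, so v_2 = 9^{−1} = 5 (mod 11).
  i = 3 (α = 7): (7−10)(7−2)(7−4)(7−5) = (−3)·5·3·2 = −90 ≡ 9, so v_3 = 9^{−1} = 5 (mod 11).
  i = 4 (α = 4): (4−10)(4−2)(4−7)(4−5) = (−6)·2·(−3)·(−1) = −36 ≡ 8, so v_4 = 8^{−1} = 7 (mod 11).
  i = 5 (α = 5): (5−10)(5−2)(5−7)(5−4) = (−5)·3·(−2)·1 = 30 ≡ 8, so v_5 = 8^{−1} = 7 (mod 11).
  v = [9, 5, 5, 7, 7].
Step 2: syndromes of r = [0, 4, 10, 2, 1] (all sums mod 11).
  S_0 = Σ v_i r_i = 9·0 + 5·4 + 5·10 + 7·2 + 7·1 = 91 ≡ 3.
  S_1 = Σ v_i α_i r_i = 9·10·0 + 5·2·4 + 5·7·10 + 7·4·2 + 7·5·1 = 481 ≡ 8.
  α_i^2 mod 11 = [1, 4, 5, 5, 3].
  S_2 = Σ v_i α_i^2 r_i = 9·1·0 + 5·4·4 + 5·5·10 + 7·5·2 + 7·3·1 = 421 ≡ 3.
  S = (3, 8, 3) ≠ 0, so r is not a codeword (an error is present).
Step 3: locate the error. For a single error e at position i, S_ℓ = v_i·e·α_i^ℓ, so α_err = S_1/S_0.
  S_0^{−1} = 3^{−1} = 4 (mod 11), so α_err = 8·4 = 32 ≡ 10 = α_1. Error position i = 1.
  Consistency check: S_2/S_1 = 3·7 = 21 ≡ 10 = α_err ✓ (single-error assumption holds).
Step 4: error magnitude e = S_0/v_1 = S_0·∏_{j≠1}(α_1 − α_j) = 3·5 = 15 ≡ 4 (mod 11).
Step 5: correct position 1: c_1 = r_1 − e = 0 − 4 ≡ 7 (mod 11). Hence c = [7, 4, 10, 2, 1].
  Check: interpolating c through the α_i gives m(x) = 6 + 10·x (degree < 2) with m(α_i) = c_i for every i, so c is indeed a codeword.


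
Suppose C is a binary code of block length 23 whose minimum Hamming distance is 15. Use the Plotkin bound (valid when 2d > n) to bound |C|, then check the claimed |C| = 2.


Plotkin bound M ≤ 4; given |C| = 2 ≤ bound (satisfied).

Check applicability: 2d = 30, n = 23.
2d − n = 7 > 0, so Plotkin applies.
Compute d/(2d−n) = 15/7 ≈ 2.1429.
⌊d/(2d−n)⌋ = 2.
Plotkin bound: M ≤ 2·2 = 4.
Given |C| = 2, check: satisfied.
This |C| is below the Plotkin bound.


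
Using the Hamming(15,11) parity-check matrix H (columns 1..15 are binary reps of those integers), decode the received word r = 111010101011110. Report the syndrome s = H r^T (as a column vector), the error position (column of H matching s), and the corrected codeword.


s = (1, 1, 1, 1)^T, error position = 15, corrected codeword c = 111010101011111

Compute s = H r^T mod 2 one row at a time:
  s_1 = 0 + 1 + 0 + 1 + 1 + 1 + 1 + 0 = 5 ≡ 1 (mod 2).
  s_2 = 0 + 1 + 0 + 1 + 1 + 1 + 1 + 0 = 5 ≡ 1 (mod 2).
  s_3 = 1 + 1 + 0 + 1 + 0 + 1 + 1 + 0 = 5 ≡ 1 (mod 2).
  s_4 = 1 + 1 + 1 + 1 + 1 + 1 + 1 + 0 = 7 ≡ 1 (mod 2).
s = (1, 1, 1, 1)^T — this equals column 15 of H (binary 1111), so error is at position 15.
Correct: flip bit 15 of r = 111010101011110 to get c = 111010101011111.


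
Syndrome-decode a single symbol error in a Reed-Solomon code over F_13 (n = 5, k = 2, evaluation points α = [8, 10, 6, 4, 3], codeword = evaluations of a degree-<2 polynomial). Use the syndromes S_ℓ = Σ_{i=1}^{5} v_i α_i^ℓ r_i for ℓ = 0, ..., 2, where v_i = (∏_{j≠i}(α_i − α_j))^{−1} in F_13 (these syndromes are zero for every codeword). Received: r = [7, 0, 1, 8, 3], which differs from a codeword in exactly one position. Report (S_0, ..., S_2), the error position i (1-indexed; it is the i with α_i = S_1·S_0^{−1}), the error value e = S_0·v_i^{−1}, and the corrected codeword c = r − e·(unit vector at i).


S = (11, 7, 8), error at position 5, error magnitude e = 11, c = [7, 0, 1, 8, 5].

Step 1: column multipliers v_i = (∏_{j≠i}(α_i − α_j))^{−1} mod 13.
  i = 1 (α = 8): (8−10)(8−6)(8−4)(8−3) = (−2)·2·4·5 = −80 ≡ 11, so v_1 = 11^{−1} = 6 (mod 13).
  i = 2 (α = 10): (10−8)(10−6)(10−4)(10−3) = 2·4·6·7 = 336 ≡ 11, so v_2 = 11^{−1} = 6 (mod 13).
  i = 3 (α = 6): (6−8)(6−10)(6−4)(6−3) = (−2)·(−4)·2·3 = 48 ≡ 9, so v_3 = 9^{−1} = 3 (mod 13).
  i = 4 (α = 4): (4−8)(4−10)(4−6)(4−3) = (−4)·(−6)·(−2)·1 = −48 ≡ 4, so v_4 = 4^{−1} = 10 (mod 13).
  i = 5 (α = 3): (3−8)(3−10)(3−6)(3−4) = (−5)·(−7)·(−3)·(−1) = 105 ≡ 1, so v_5 = 1^{−1} = 1 (mod 13).
  v = [6, 6, 3, 10, 1].
Step 2: syndromes of r = [7, 0, 1, 8, 3] (all sums mod 13).
  S_0 = Σ v_i r_i = 6·7 + 6·0 + 3·1 + 10·8 + 1·3 = 128 ≡ 11.
  S_1 = Σ v_i α_i r_i = 6·8·7 + 6·10·0 + 3·6·1 + 10·4·8 + 1·3·3 = 683 ≡ 7.
  α_i^2 mod 13 = [12, 9, 10, 3, 9].
  S_2 = Σ v_i α_i^2 r_i = 6·12·7 + 6·9·0 + 3·10·1 + 10·3·8 + 1·9·3 = 801 ≡ 8.
  S = (11, 7, 8) ≠ 0, so r is not a codeword (an error is present).
Step 3: locate the error. For a single error e at position i, S_ℓ = v_i·e·α_i^ℓ, so α_err = S_1/S_0.
  S_0^{−1} = 11^{−1} = 6 (mod 13), so α_err = 7·6 = 42 ≡ 3 = α_5. Error position i = 5.
  Consistency check: S_2/S_1 = 8·2 = 16 ≡ 3 = α_err ✓ (single-error assumption holds).
Step 4: error magnitude e = S_0/v_5 = S_0·∏_{j≠5}(α_5 − α_j) = 11·1 = 11 ≡ 11 (mod 13).
Step 5: correct position 5: c_5 = r_5 − e = 3 − 11 ≡ 5 (mod 13). Hence c = [7, 0, 1, 8, 5].
  Check: interpolating c through the α_i gives m(x) = 9 + 3·x (degree < 2) with m(α_i) = c_i for every i, so c is indeed a codeword.


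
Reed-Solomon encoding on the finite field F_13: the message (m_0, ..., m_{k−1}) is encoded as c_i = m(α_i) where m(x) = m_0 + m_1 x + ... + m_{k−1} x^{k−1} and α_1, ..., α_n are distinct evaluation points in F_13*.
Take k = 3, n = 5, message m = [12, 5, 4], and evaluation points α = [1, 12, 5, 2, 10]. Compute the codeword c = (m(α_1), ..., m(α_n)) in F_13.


c = [8, 11, 7, 12, 7]

Message polynomial: m(x) = 12 + 5·x + 4·x^2 (mod 13).
For each evaluation point α_i, compute m(α_i) mod 13:
  α_1 = 1: Horner steps 4 → 9 → 8, so m(1) = 8.
  α_2 = 12: Horner steps 4 → 1 → 11, so m(12) = 11.
  α_3 = 5: Horner steps 4 → 12 → 7, so m(5) = 7.
  α_4 = 2: Horner steps 4 → 0 → 12, so m(2) = 12.
  α_5 = 10: Horner steps 4 → 6 → 7, so m(10) = 7.
Codeword c = [8, 11, 7, 12, 7] ∈ F_13^5.


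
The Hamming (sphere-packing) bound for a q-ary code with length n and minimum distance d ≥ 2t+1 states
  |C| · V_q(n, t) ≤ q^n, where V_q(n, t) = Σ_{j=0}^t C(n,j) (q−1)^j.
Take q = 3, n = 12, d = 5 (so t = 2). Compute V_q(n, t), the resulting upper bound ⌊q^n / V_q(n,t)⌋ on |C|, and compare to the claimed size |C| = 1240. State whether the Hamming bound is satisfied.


V_q(n, t) = 289, q^n = 531441, Hamming bound = 1838, |C| = 1240 ≤ bound (satisfied).

Step 1: Compute V_q(n, t) = Σ_{j=0}^2 C(n, j) (q−1)^j.
  j = 0: C(12,0)·(2)^0 = 1·1 = 1.
  j = 1: C(12,1)·(2)^1 = 12·2 = 24.
  j = 2: C(12,2)·(2)^2 = 66·4 = 264.
  V_q(n, t) = 1 + 24 + 264 = 289.
Step 2: q^n = 3^12 = 531441.
Step 3: Hamming bound ⌊q^n / V_q(n,t)⌋ = ⌊531441/289⌋ = 1838.
Step 4: Compare |C| = 1240 to 1838: satisfied.
The claimed |C| lies below the Hamming bound.


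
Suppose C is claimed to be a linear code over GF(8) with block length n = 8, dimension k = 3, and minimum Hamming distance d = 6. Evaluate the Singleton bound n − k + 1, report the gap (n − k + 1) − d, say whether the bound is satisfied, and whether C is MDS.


Singleton RHS = n − k + 1 = 6, slack = 0, bound satisfied, MDS.

Singleton bound: d ≤ n − k + 1.
Here n = 8, k = 3, so n − k + 1 = 6.
Given d = 6, check d ≤ 6: YES.
Slack = (n − k + 1) − d = 0.
The code is MDS (slack = 0).
Description: the claimed parameters are [8, 3, 6]_8; such a code would be MDS (meets Singleton bound).


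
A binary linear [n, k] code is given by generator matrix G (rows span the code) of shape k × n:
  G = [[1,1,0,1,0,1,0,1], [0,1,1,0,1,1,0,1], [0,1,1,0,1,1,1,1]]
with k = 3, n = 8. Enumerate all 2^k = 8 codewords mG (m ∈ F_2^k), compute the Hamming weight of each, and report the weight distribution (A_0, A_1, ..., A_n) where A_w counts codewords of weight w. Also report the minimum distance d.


Weight distribution: A_0 = 1, A_1 = 1, A_4 = 1, A_5 = 3, A_6 = 2. Minimum distance d = 1.

Enumerate all 2^3 = 8 messages m ∈ F_2^3.
For each, compute codeword c = mG in F_2^8, then tally its weight.
  m = 000 → c = 00000000, weight = 0.
  m = 100 → c = 11010101, weight = 5.
  m = 010 → c = 01101101, weight = 5.
  m = 110 → c = 10111000, weight = 4.
  m = 001 → c = 01101111, weight = 6.
  m = 101 → c = 10111010, weight = 5.
  m = 011 → c = 00000010, weight = 1.
  m = 111 → c = 11010111, weight = 6.
Tally weights:
  weight 0: 1 codewords.
  weight 1: 1 codewords.
  weight 4: 1 codewords.
  weight 5: 3 codewords.
  weight 6: 2 codewords.
Minimum distance d = smallest w > 0 with A_w > 0 = 1.
Sanity: Σ A_w = 8 = 2^3 = 8 ✓.


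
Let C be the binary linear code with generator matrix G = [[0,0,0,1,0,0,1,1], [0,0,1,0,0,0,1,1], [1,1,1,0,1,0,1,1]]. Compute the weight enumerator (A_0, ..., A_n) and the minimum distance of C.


Weight distribution: A_0 = 1, A_2 = 1, A_3 = 3, A_5 = 1, A_6 = 2. Minimum distance d = 2.

Enumerate all 2^3 = 8 messages m ∈ F_2^3.
For each, compute codeword c = mG in F_2^8, then tally its weight.
  m = 000 → c = 00000000, weight = 0.
  m = 100 → c = 00010011, weight = 3.
  m = 010 → c = 00100011, weight = 3.
  m = 110 → c = 00110000, weight = 2.
  m = 001 → c = 11101011, weight = 6.
  m = 101 → c = 11111000, weight = 5.
  m = 011 → c = 11001000, weight = 3.
  m = 111 → c = 11011011, weight = 6.
Tally weights:
  weight 0: 1 codewords.
  weight 2: 1 codewords.
  weight 3: 3 codewords.
  weight 5: 1 codewords.
  weight 6: 2 codewords.
Minimum distance d = smallest w > 0 with A_w > 0 = 2.
Sanity: Σ A_w = 8 = 2^3 = 8 ✓.


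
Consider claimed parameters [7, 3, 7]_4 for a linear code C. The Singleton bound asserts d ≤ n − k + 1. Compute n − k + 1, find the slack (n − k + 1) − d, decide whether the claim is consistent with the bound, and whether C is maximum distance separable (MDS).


Singleton RHS = n − k + 1 = 5, slack = -2, bound violated (no such code; not MDS).

Singleton bound: d ≤ n − k + 1.
Here n = 7, k = 3, so n − k + 1 = 5.
Given d = 7, check d ≤ 5: NO.
Slack = (n − k + 1) − d = -2.
The slack is negative: d = 7 exceeds n − k + 1 = 5 by 2, so the Singleton bound is violated and no linear [7, 3, 7]_4 code can exist. In particular it is not MDS (MDS requires d = n − k + 1 exactly).
Description: the claimed parameters are [7, 3, 7]_4; such a code would be impossible (violates the Singleton bound).


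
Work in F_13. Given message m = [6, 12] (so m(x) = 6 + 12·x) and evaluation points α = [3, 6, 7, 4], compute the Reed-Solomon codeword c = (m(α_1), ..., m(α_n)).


c = [3, 0, 12, 2]

Message polynomial: m(x) = 6 + 12·x (mod 13).
For each evaluation point α_i, compute m(α_i) mod 13:
  α_1 = 3: Horner steps 12 → 3, so m(3) = 3.
  α_2 = 6: Horner steps 12 → 0, so m(6) = 0.
  α_3 = 7: Horner steps 12 → 12, so m(7) = 12.
  α_4 = 4: Horner steps 12 → 2, so m(4) = 2.
Codeword c = [3, 0, 12, 2] ∈ F_13^4.


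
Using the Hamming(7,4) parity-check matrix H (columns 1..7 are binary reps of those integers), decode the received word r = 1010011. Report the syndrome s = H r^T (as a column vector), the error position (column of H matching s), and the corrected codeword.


s = (0, 1, 1)^T, error position = 3, corrected codeword c = 1000011

Compute s = H r^T mod 2 one row at a time:
  s_1 = 0 + 0 + 1 + 1 = 2 ≡ 0 (mod 2).
  s_2 = 0 + 1 + 1 + 1 = 3 ≡ 1 (mod 2).
  s_3 = 1 + 1 + 0 + 1 = 3 ≡ 1 (mod 2).
s = (0, 1, 1)^T — this equals column 3 of H (binary 011), so error is at position 3.
Correct: flip bit 3 of r = 1010011 to get c = 1000011.
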